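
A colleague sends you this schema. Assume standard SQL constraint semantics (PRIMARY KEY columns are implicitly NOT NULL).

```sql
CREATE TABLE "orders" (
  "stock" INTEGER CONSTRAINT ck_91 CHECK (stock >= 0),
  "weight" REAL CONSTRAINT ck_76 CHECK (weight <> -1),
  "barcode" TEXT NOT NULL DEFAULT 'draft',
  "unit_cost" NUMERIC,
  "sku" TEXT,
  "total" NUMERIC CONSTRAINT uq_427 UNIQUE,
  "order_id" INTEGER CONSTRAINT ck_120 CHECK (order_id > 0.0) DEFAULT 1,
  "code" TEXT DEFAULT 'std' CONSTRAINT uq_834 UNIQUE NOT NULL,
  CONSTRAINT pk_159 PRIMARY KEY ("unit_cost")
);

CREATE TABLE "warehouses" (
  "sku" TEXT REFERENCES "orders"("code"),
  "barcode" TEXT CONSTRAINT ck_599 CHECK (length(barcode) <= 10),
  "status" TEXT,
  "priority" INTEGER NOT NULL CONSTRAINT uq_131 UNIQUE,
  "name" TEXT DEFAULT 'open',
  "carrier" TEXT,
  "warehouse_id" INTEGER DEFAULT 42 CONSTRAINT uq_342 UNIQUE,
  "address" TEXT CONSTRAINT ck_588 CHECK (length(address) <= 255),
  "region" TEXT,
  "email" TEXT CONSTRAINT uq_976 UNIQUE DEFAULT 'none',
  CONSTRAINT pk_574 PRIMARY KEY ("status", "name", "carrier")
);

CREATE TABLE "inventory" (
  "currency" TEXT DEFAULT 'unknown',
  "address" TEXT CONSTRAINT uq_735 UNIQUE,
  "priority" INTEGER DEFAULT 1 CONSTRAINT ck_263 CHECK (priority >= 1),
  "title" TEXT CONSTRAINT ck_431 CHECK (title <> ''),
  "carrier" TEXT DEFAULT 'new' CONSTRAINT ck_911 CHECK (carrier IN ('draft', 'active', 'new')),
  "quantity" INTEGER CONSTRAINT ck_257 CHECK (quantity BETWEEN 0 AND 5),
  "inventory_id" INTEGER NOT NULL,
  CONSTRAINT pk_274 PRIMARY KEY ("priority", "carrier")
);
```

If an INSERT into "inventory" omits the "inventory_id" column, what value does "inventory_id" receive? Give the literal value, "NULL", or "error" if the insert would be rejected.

error

inventory_id has no DEFAULT clause.
Omitting it would insert NULL, but it is declared NOT NULL, so the INSERT fails.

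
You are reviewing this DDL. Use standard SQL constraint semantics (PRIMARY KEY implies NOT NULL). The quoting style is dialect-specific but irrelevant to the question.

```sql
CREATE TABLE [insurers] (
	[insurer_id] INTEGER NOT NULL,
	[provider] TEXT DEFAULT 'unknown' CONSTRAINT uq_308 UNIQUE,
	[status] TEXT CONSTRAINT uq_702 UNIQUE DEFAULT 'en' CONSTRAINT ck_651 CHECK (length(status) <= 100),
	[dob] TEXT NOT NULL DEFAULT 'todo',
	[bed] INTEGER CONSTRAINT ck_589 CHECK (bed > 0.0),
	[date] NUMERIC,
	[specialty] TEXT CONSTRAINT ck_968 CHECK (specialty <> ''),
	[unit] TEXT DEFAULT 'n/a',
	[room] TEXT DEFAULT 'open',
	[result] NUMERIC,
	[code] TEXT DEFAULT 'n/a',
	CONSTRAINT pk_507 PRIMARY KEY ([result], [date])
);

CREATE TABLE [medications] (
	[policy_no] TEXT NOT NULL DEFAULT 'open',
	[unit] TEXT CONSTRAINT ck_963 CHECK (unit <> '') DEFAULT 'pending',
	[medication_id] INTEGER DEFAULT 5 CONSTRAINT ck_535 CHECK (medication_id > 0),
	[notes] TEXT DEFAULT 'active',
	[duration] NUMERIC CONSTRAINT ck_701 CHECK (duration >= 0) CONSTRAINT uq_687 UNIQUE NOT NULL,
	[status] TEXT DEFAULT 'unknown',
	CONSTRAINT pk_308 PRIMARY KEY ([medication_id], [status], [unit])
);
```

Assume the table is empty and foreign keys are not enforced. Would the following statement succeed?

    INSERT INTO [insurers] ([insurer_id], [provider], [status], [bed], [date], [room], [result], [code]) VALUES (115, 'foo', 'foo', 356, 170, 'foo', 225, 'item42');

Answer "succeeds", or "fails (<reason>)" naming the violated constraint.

NOT NULL columns: date is supplied; dob defaults to 'todo'; insurer_id is supplied; result is supplied.
CHECK constraints: 'foo' satisfies (length(status) <= 100); 356 satisfies (bed > 0.0).
No constraint is violated.

succeeds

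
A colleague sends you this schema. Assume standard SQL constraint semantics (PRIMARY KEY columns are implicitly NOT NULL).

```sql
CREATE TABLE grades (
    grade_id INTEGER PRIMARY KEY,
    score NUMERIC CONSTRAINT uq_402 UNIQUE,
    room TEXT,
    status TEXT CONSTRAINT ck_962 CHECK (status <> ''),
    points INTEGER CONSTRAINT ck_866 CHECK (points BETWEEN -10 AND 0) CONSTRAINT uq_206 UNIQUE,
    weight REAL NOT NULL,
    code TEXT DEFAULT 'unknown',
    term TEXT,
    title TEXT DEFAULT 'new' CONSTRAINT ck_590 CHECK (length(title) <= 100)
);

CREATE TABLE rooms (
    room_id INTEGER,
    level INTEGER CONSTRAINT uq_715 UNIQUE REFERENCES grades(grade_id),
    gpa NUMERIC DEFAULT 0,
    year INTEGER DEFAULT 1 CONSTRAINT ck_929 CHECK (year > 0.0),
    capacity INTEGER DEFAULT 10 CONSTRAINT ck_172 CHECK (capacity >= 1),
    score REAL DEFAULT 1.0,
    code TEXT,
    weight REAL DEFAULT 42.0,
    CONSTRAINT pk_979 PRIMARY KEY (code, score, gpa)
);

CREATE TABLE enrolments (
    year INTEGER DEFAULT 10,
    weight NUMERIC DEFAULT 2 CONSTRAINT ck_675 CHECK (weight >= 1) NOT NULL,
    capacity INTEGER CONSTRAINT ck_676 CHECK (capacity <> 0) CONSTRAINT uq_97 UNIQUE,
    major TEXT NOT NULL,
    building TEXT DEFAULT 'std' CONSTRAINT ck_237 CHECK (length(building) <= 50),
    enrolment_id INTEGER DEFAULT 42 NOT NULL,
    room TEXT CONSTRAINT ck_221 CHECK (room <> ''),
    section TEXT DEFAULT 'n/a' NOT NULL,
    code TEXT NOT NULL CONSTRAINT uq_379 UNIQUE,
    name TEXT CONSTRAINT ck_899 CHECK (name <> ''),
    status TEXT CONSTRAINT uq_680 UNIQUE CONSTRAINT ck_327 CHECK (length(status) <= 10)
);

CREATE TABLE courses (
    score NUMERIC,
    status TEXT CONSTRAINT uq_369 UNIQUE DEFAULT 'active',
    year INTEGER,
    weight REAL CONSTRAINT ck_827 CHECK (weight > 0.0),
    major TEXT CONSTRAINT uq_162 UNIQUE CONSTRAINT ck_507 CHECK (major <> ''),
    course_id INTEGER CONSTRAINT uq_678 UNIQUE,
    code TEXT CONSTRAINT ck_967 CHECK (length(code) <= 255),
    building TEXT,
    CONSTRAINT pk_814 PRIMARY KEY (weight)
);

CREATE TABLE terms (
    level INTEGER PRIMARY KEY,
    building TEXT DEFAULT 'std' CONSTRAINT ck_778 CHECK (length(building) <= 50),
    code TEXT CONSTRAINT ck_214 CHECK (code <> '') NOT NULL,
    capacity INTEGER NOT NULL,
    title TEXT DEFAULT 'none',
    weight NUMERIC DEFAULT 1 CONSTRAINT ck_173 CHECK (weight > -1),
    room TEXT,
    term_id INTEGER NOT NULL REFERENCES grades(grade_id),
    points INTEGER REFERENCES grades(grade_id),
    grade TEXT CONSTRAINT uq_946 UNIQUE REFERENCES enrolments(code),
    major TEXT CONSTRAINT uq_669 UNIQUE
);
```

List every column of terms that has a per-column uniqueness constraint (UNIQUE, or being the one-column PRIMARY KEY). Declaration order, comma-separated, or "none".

level, grade, major

- level: single-column PRIMARY KEY → unique.
- building: no UNIQUE or single-column PK constraint.
- code: no UNIQUE or single-column PK constraint.
- capacity: no UNIQUE or single-column PK constraint.
- title: no UNIQUE or single-column PK constraint.
- weight: no UNIQUE or single-column PK constraint.
- room: no UNIQUE or single-column PK constraint.
- term_id: no UNIQUE or single-column PK constraint.
- points: no UNIQUE or single-column PK constraint.
- grade: declared UNIQUE → unique.
- major: declared UNIQUE → unique.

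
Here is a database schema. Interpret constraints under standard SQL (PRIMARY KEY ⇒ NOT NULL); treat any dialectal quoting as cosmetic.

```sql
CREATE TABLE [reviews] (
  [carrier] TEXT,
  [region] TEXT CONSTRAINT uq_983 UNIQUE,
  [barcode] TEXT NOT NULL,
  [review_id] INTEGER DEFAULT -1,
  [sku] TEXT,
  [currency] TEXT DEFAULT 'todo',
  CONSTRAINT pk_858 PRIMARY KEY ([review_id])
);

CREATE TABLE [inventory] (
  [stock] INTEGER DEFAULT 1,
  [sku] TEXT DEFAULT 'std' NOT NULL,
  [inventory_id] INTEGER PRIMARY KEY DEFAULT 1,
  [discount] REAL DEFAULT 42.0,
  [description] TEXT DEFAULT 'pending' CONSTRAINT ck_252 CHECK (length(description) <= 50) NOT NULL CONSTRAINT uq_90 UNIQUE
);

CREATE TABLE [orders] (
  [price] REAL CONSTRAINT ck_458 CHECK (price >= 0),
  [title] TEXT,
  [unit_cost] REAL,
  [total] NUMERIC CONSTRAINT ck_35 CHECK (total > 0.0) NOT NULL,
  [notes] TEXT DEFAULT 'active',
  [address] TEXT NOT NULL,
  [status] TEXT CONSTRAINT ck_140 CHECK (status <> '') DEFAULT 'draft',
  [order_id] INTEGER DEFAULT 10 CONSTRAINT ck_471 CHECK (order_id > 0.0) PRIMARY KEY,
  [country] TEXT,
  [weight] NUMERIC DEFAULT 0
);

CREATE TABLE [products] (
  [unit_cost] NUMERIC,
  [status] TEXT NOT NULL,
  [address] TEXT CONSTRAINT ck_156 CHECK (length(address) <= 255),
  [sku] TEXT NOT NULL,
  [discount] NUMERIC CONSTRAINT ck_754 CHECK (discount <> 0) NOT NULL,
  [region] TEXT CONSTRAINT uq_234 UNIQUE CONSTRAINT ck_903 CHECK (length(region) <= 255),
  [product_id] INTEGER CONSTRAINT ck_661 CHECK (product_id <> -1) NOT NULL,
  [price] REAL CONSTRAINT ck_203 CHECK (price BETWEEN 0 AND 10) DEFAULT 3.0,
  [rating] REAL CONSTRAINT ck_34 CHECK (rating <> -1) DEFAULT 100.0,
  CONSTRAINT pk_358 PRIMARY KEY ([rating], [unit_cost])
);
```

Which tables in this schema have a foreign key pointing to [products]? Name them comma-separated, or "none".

none

No REFERENCES clause anywhere in the schema names products.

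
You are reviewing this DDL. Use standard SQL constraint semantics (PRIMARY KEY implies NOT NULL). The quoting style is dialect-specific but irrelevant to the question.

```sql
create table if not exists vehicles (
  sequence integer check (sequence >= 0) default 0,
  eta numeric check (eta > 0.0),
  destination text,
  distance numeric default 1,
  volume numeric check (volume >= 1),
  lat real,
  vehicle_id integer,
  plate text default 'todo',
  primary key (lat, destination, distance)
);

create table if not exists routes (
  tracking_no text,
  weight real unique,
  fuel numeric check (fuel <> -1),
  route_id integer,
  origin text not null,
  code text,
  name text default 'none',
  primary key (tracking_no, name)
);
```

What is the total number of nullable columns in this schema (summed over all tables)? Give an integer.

9

vehicles: 5 nullable (sequence, eta, volume, vehicle_id, plate — PK (lat, destination, distance) and explicit NOT NULL columns excluded).
routes: 4 nullable (weight, fuel, route_id, code — PK (tracking_no, name) and explicit NOT NULL columns excluded).
Total: 5 + 4 = 9.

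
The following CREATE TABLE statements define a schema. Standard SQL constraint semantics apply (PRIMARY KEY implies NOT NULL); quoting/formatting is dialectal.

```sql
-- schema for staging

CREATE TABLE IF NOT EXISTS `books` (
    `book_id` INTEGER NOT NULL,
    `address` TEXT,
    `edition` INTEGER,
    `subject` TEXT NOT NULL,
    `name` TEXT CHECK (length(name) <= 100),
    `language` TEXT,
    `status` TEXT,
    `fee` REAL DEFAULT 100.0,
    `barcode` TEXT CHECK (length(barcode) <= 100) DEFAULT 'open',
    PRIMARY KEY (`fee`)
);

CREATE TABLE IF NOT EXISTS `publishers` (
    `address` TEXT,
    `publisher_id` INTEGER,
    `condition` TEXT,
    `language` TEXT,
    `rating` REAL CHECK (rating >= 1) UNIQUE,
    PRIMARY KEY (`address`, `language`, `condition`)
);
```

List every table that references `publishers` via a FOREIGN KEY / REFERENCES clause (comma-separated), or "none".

No REFERENCES clause anywhere in the schema names publishers.

none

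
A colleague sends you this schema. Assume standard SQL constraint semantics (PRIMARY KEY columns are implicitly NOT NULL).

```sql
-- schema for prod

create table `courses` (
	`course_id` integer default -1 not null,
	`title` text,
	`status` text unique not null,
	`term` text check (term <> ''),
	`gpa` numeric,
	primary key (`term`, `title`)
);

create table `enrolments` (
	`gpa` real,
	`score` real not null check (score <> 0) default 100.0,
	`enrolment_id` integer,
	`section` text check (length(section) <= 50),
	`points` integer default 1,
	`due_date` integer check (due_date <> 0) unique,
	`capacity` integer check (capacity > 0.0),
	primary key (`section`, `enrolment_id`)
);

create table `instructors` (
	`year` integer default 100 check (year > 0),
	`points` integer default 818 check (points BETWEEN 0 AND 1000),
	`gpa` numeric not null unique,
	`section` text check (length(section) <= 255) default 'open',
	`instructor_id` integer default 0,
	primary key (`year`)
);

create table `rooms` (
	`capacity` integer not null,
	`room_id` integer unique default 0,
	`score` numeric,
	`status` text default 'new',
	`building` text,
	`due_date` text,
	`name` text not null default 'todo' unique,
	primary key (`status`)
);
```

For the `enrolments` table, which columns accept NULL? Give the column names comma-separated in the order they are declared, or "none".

gpa, points, due_date, capacity

- gpa: no NOT NULL constraint applies → nullable.
- score: declared NOT NULL → not nullable.
- enrolment_id: part of the PRIMARY KEY, which implies NOT NULL → not nullable.
- section: part of the PRIMARY KEY, which implies NOT NULL → not nullable.
- points: DEFAULT only fills an omitted column; an explicit NULL is still allowed → nullable.
- due_date: CHECK does not forbid NULL (a CHECK constraint passes when its expression is NULL) → nullable.
- capacity: CHECK does not forbid NULL (a CHECK constraint passes when its expression is NULL) → nullable.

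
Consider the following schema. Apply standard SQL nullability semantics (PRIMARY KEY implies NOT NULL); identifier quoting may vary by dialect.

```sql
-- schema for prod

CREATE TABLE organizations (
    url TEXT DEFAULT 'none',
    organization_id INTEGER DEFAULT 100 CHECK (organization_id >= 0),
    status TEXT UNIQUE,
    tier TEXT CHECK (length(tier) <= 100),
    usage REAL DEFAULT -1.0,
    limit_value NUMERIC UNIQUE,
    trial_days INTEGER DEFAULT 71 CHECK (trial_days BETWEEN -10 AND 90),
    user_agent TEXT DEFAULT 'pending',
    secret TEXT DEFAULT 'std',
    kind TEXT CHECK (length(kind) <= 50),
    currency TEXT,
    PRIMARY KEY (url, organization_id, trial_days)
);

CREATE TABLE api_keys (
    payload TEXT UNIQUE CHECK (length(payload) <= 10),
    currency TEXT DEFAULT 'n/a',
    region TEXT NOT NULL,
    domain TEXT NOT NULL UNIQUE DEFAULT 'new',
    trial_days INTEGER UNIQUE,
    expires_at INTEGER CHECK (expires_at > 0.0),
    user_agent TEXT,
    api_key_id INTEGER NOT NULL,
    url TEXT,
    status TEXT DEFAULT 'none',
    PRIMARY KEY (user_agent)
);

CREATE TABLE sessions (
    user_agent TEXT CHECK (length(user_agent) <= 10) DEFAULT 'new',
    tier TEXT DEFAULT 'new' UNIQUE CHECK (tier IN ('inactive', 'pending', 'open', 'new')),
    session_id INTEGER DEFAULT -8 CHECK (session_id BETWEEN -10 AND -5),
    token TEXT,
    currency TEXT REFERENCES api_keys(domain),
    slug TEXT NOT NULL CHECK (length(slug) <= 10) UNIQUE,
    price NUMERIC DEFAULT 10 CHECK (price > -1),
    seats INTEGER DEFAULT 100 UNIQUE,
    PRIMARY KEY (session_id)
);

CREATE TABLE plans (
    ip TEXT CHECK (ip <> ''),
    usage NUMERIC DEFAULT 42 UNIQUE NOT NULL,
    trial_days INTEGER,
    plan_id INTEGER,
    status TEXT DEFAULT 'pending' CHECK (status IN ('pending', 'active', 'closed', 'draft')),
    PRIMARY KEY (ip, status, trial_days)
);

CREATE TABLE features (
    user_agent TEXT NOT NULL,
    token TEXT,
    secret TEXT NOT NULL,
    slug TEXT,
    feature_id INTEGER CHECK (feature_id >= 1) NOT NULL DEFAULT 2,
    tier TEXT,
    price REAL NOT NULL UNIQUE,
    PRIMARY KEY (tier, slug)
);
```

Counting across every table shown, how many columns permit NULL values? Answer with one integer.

organizations: 8 nullable (status, tier, usage, limit_value, user_agent, secret, kind, currency — PK (url, organization_id, trial_days) and explicit NOT NULL columns excluded).
api_keys: 6 nullable (payload, currency, trial_days, expires_at, url, status — PK (user_agent) and explicit NOT NULL columns excluded).
sessions: 6 nullable (user_agent, tier, token, currency, price, seats — PK (session_id) and explicit NOT NULL columns excluded).
plans: 1 nullable (plan_id — PK (ip, status, trial_days) and explicit NOT NULL columns excluded).
features: 1 nullable (token — PK (tier, slug) and explicit NOT NULL columns excluded).
Total: 8 + 6 + 6 + 1 + 1 = 22.

22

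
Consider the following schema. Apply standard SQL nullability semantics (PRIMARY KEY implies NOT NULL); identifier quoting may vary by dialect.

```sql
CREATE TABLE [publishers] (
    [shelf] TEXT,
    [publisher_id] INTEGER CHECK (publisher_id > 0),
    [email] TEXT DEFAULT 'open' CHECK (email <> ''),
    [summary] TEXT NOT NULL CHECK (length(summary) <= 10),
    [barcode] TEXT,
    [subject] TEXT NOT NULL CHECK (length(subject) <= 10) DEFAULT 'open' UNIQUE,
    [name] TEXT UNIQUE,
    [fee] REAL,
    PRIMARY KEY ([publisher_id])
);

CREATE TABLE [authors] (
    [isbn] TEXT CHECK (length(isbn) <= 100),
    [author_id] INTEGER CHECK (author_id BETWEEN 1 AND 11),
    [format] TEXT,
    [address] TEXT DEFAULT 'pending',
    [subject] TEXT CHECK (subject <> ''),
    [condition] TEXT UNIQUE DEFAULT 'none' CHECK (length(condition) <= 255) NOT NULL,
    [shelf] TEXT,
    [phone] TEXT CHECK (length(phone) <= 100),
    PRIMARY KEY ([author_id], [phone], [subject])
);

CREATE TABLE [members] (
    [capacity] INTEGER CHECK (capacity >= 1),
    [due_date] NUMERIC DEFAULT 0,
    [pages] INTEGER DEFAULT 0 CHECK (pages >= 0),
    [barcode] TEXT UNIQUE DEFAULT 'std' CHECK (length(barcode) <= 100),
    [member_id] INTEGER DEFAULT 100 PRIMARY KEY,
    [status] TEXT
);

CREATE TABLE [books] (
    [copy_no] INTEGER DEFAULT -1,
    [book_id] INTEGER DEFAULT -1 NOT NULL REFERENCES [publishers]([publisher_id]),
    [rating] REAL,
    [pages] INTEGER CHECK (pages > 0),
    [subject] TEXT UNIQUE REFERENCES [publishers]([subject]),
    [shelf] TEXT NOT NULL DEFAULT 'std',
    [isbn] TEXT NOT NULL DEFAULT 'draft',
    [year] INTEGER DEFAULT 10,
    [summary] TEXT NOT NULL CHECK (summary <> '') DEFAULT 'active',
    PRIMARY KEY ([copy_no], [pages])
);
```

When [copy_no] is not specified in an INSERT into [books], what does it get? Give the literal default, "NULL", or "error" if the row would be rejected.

-1

copy_no has an explicit DEFAULT -1.
When the column is omitted from an INSERT, that default is used.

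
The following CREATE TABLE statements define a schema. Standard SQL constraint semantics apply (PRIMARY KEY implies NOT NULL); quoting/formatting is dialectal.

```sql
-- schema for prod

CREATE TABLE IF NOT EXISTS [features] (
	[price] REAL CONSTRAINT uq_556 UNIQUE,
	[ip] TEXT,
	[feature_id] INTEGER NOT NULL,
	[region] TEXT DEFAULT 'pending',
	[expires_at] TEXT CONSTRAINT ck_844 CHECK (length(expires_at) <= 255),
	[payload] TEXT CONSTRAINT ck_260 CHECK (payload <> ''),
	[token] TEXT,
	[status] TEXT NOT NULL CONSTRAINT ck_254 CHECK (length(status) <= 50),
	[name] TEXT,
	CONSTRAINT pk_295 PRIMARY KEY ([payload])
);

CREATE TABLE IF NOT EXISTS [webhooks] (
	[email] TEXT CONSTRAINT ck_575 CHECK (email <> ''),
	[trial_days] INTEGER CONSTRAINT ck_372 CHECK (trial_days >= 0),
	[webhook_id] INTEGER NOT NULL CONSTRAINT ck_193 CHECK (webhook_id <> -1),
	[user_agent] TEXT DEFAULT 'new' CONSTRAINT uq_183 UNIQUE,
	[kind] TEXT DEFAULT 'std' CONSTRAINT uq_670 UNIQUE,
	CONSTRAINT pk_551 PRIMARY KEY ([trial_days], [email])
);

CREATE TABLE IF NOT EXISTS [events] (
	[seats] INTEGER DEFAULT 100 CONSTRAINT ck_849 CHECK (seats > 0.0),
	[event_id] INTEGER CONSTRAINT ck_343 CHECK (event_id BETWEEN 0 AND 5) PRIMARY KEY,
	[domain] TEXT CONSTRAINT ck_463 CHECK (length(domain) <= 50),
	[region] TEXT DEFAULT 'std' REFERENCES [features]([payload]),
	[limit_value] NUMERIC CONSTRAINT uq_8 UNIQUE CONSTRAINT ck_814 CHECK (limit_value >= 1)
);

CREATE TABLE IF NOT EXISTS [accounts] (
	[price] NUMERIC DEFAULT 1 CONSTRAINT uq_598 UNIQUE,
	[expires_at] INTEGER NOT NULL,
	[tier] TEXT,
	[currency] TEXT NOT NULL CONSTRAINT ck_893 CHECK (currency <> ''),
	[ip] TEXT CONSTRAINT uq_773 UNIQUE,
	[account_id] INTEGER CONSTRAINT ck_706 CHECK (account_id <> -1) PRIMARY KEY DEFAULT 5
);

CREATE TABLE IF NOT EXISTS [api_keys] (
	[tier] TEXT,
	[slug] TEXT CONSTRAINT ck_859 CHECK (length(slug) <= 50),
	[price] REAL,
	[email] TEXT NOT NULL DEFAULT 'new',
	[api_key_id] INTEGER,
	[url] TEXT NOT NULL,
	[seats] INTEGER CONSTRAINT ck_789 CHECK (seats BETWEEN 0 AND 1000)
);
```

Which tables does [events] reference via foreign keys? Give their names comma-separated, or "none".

- region REFERENCES features(payload).

features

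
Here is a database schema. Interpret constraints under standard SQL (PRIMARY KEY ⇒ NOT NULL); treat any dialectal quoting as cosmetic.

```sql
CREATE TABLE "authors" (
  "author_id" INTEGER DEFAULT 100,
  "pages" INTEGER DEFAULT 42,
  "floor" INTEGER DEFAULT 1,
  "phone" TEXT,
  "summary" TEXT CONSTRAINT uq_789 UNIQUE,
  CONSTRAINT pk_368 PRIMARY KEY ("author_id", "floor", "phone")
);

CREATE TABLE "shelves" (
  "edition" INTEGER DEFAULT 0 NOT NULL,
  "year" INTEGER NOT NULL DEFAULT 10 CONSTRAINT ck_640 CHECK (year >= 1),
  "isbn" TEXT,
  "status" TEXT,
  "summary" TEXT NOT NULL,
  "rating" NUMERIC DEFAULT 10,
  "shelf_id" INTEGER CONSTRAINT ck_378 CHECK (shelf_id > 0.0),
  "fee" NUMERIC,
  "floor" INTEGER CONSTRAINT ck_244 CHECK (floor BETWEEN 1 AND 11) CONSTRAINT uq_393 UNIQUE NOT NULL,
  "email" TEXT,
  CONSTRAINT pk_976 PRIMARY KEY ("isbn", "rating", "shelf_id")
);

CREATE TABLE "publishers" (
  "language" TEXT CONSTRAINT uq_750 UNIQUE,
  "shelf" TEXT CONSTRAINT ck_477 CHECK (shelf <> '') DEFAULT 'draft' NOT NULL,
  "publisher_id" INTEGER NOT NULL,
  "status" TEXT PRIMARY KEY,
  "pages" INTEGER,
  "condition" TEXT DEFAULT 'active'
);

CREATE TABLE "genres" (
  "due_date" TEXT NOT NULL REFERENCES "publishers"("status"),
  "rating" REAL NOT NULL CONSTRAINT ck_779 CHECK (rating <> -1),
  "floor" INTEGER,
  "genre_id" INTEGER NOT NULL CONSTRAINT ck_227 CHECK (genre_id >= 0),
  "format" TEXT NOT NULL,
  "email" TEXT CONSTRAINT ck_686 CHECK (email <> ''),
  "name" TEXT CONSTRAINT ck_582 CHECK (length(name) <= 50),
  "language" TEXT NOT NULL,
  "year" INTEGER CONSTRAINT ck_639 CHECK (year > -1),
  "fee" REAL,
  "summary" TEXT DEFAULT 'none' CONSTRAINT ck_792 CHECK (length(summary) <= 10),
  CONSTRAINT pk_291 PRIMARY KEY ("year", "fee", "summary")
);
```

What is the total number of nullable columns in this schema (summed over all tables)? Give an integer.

authors: 2 nullable (pages, summary — PK (author_id, floor, phone) and explicit NOT NULL columns excluded).
shelves: 3 nullable (status, fee, email — PK (isbn, rating, shelf_id) and explicit NOT NULL columns excluded).
publishers: 3 nullable (language, pages, condition — PK (status) and explicit NOT NULL columns excluded).
genres: 3 nullable (floor, email, name — PK (year, fee, summary) and explicit NOT NULL columns excluded).
Total: 2 + 3 + 3 + 3 = 11.

11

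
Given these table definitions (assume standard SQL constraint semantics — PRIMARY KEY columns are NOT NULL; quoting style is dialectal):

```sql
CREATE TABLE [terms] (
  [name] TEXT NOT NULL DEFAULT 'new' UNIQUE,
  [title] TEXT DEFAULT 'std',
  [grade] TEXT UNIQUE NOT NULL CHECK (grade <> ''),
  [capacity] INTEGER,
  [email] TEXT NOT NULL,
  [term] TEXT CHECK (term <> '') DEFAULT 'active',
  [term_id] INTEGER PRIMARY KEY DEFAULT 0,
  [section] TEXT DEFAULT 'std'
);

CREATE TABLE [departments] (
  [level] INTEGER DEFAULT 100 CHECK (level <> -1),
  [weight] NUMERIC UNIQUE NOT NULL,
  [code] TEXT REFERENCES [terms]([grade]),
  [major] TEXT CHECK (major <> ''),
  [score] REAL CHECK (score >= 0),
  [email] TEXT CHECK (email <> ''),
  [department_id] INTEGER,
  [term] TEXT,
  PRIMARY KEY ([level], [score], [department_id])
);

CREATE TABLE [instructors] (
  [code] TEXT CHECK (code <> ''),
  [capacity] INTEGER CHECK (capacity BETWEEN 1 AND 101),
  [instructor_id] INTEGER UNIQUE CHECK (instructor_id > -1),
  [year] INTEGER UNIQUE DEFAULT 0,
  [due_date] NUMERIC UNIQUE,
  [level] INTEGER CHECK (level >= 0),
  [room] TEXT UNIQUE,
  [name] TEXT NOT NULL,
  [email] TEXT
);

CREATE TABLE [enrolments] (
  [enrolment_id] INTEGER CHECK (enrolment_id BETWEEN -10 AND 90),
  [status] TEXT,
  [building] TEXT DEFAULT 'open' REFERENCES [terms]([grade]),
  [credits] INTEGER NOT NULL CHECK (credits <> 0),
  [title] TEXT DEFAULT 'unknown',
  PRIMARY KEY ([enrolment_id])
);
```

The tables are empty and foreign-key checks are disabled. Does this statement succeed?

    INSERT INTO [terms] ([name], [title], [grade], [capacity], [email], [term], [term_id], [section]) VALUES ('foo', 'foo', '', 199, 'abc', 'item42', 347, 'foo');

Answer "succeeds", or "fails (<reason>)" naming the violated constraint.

The value '' for grade violates CHECK (grade <> '').

fails (CHECK on grade)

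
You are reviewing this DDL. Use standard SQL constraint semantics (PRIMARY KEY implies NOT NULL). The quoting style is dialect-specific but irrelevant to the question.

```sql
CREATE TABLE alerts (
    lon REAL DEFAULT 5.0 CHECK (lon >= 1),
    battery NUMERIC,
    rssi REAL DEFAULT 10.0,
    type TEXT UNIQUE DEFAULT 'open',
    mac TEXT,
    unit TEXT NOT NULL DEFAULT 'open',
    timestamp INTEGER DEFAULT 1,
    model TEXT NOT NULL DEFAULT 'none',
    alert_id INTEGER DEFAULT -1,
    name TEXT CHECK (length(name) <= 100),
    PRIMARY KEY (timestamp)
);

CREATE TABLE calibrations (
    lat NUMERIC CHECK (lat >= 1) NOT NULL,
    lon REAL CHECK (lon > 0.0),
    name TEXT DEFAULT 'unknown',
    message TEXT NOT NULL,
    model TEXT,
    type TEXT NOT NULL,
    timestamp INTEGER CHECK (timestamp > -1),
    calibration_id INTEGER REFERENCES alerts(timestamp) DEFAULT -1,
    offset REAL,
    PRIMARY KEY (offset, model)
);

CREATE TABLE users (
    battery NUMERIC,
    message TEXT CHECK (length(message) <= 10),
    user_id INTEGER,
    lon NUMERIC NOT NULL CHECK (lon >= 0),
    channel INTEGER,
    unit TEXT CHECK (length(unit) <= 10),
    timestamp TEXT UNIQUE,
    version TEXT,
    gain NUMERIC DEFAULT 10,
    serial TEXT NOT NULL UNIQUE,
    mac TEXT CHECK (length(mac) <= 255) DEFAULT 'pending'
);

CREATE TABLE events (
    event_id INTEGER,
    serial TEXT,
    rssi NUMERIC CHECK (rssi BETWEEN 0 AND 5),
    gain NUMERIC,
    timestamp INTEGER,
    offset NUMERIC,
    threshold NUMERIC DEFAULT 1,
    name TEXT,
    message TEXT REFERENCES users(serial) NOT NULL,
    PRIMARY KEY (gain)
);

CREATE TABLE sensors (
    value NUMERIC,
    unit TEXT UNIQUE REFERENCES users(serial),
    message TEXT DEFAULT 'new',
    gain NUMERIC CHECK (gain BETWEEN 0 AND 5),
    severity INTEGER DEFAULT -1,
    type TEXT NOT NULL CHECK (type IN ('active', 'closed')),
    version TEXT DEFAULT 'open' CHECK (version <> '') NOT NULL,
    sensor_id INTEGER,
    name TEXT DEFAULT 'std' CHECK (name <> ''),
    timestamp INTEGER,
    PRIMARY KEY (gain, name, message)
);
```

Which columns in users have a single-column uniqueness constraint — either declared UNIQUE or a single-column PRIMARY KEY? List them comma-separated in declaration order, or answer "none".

timestamp, serial

- battery: no UNIQUE or single-column PK constraint.
- message: no UNIQUE or single-column PK constraint.
- user_id: no UNIQUE or single-column PK constraint.
- lon: no UNIQUE or single-column PK constraint.
- channel: no UNIQUE or single-column PK constraint.
- unit: no UNIQUE or single-column PK constraint.
- timestamp: declared UNIQUE → unique.
- version: no UNIQUE or single-column PK constraint.
- gain: no UNIQUE or single-column PK constraint.
- serial: declared UNIQUE → unique.
- mac: no UNIQUE or single-column PK constraint.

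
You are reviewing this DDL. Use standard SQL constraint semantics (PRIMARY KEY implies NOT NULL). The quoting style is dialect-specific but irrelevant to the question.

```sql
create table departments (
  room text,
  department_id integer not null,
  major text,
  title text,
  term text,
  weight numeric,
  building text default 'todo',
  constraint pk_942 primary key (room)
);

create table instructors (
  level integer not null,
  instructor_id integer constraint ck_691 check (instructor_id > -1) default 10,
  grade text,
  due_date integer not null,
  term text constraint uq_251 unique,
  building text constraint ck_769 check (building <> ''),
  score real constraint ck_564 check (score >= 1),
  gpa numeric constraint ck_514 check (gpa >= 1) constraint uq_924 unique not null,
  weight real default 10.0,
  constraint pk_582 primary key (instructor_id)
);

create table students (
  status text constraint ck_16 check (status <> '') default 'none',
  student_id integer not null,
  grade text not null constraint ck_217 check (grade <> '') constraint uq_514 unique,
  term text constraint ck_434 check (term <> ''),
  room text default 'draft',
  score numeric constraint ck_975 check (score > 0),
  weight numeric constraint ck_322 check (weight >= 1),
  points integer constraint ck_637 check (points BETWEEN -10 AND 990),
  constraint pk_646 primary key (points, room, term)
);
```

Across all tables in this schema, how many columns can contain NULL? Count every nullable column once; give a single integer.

departments: 5 nullable (major, title, term, weight, building — PK (room) and explicit NOT NULL columns excluded).
instructors: 5 nullable (grade, term, building, score, weight — PK (instructor_id) and explicit NOT NULL columns excluded).
students: 3 nullable (status, score, weight — PK (points, room, term) and explicit NOT NULL columns excluded).
Total: 5 + 5 + 3 = 13.

13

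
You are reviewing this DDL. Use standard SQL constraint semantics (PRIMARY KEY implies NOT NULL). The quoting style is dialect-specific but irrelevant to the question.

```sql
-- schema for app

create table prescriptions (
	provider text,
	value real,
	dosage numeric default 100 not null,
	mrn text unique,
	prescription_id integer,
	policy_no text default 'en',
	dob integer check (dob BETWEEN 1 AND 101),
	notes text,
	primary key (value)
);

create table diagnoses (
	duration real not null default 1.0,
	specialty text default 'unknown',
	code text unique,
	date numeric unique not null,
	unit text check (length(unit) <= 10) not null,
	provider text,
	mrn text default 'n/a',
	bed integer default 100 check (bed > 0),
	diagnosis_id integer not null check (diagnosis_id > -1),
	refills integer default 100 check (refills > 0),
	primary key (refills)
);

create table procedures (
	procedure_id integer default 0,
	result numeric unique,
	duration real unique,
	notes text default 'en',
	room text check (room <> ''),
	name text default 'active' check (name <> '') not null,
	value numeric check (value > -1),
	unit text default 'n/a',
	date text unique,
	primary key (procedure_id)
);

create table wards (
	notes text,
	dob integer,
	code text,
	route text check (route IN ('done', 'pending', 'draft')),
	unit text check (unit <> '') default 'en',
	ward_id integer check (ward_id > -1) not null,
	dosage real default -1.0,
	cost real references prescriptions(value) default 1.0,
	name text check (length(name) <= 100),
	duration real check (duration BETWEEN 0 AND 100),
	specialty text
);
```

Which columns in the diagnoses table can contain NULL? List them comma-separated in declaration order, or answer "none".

specialty, code, provider, mrn, bed

- duration: declared NOT NULL → not nullable.
- specialty: DEFAULT only fills an omitted column; an explicit NULL is still allowed → nullable.
- code: UNIQUE does not imply NOT NULL → nullable.
- date: declared NOT NULL → not nullable.
- unit: declared NOT NULL → not nullable.
- provider: no NOT NULL constraint applies → nullable.
- mrn: DEFAULT only fills an omitted column; an explicit NULL is still allowed → nullable.
- bed: CHECK does not forbid NULL (a CHECK constraint passes when its expression is NULL) → nullable.
- diagnosis_id: declared NOT NULL → not nullable.
- refills: part of the PRIMARY KEY, which implies NOT NULL → not nullable.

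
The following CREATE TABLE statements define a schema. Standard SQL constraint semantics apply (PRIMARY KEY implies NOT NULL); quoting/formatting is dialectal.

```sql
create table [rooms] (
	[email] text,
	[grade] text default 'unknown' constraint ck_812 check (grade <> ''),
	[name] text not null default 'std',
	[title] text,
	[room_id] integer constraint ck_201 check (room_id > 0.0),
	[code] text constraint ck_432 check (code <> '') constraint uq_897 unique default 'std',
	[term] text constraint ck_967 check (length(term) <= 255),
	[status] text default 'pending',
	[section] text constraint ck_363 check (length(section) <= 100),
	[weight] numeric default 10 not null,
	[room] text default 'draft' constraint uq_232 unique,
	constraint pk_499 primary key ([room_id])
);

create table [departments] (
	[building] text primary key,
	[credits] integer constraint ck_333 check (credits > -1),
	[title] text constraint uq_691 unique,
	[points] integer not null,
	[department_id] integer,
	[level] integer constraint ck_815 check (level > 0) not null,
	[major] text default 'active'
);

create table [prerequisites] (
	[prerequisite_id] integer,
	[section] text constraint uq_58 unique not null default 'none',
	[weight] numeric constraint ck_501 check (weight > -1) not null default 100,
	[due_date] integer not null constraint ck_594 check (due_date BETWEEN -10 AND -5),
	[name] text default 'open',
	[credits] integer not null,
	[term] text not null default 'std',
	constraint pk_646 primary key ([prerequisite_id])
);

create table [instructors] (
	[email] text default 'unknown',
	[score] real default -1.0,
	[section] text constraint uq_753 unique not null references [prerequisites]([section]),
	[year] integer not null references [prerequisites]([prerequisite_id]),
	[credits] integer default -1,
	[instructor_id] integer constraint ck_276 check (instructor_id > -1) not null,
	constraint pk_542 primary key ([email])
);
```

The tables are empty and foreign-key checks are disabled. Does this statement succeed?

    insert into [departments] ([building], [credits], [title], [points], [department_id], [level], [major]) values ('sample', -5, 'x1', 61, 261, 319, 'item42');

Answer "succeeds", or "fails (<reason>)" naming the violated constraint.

fails (CHECK on credits)

The value -5 for credits violates CHECK (credits > -1).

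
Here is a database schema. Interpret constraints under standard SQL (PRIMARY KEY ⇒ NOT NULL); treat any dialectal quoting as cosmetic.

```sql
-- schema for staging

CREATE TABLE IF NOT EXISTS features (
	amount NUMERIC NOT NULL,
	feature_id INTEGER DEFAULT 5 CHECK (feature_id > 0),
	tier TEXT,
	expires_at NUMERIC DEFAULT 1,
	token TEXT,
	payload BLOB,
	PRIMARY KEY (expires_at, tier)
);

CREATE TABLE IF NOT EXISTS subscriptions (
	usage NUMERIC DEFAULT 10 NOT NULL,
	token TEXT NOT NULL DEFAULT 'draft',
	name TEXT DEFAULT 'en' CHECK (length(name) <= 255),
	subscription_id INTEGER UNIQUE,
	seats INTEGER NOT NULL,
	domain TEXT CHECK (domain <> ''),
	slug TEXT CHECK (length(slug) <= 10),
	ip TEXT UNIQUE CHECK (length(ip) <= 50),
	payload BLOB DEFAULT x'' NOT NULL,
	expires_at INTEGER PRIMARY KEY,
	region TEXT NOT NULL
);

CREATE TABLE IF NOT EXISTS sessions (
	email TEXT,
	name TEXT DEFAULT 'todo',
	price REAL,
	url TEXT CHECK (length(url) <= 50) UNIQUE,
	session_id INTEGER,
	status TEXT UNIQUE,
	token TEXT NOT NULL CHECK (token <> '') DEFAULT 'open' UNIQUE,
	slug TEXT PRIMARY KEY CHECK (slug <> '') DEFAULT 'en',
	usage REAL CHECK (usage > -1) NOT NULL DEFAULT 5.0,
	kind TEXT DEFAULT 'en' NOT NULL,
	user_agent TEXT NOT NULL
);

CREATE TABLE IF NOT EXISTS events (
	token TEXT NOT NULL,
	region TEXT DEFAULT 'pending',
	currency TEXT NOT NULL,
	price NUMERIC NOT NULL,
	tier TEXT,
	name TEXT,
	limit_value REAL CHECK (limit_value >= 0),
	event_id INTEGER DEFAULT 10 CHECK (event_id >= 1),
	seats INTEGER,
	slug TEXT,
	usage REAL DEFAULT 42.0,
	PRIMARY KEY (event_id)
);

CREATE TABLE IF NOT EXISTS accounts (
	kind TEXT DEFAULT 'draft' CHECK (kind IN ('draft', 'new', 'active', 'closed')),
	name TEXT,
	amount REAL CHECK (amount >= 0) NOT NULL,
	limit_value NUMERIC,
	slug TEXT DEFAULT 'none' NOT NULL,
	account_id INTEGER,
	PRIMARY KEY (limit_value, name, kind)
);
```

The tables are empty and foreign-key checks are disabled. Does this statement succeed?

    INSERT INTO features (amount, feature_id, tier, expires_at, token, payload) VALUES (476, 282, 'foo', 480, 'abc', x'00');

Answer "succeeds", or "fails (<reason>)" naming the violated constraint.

succeeds

NOT NULL columns: amount is supplied; expires_at is supplied; tier is supplied.
CHECK constraints: 282 satisfies (feature_id > 0).
No constraint is violated.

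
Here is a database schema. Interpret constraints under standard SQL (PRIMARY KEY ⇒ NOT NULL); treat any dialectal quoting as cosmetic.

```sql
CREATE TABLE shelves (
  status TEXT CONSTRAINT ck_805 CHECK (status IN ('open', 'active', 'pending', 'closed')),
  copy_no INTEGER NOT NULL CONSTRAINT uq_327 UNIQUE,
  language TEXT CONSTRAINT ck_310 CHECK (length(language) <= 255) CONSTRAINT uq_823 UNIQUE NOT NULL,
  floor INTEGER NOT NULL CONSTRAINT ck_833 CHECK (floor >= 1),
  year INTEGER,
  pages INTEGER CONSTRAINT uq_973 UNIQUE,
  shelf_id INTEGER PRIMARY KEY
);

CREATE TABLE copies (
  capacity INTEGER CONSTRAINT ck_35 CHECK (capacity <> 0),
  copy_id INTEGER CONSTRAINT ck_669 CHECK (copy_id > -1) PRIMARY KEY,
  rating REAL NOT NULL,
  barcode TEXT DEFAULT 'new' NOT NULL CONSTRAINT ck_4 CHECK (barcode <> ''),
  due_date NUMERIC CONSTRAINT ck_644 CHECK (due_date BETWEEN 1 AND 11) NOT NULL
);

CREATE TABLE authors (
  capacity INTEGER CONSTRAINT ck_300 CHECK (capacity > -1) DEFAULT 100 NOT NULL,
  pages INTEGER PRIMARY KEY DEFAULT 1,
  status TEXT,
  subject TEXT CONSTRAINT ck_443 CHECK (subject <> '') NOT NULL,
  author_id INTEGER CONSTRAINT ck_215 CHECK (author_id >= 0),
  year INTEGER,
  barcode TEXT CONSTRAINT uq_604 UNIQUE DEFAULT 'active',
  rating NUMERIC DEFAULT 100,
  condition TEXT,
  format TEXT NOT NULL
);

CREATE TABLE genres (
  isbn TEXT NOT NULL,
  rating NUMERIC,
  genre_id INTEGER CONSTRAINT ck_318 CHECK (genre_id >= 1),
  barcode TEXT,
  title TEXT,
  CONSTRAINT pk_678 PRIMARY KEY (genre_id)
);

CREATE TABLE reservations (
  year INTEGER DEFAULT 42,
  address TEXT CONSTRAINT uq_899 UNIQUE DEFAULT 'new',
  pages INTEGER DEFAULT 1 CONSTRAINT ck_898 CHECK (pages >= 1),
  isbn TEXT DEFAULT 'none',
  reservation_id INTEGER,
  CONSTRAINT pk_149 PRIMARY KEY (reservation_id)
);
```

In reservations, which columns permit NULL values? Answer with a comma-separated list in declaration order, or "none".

year, address, pages, isbn

- year: DEFAULT only fills an omitted column; an explicit NULL is still allowed → nullable.
- address: UNIQUE does not imply NOT NULL → nullable.
- pages: CHECK does not forbid NULL (a CHECK constraint passes when its expression is NULL) → nullable.
- isbn: DEFAULT only fills an omitted column; an explicit NULL is still allowed → nullable.
- reservation_id: part of the PRIMARY KEY, which implies NOT NULL → not nullable.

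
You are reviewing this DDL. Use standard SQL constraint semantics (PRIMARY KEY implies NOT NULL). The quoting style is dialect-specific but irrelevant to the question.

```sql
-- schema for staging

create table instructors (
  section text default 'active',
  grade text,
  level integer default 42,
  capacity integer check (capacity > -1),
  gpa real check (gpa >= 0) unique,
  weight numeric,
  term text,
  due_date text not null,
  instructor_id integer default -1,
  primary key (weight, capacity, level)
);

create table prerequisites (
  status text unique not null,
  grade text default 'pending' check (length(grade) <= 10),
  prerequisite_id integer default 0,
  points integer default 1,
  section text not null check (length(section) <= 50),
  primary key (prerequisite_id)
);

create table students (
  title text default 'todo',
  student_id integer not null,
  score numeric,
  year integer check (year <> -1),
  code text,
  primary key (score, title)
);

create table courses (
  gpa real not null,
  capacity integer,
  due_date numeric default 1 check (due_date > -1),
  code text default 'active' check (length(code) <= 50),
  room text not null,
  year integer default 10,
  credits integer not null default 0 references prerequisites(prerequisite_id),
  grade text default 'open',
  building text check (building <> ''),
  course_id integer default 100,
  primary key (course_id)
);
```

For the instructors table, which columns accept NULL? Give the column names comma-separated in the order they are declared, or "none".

section, grade, gpa, term, instructor_id

- section: DEFAULT only fills an omitted column; an explicit NULL is still allowed → nullable.
- grade: no NOT NULL constraint applies → nullable.
- level: part of the PRIMARY KEY, which implies NOT NULL → not nullable.
- capacity: part of the PRIMARY KEY, which implies NOT NULL → not nullable.
- gpa: CHECK does not forbid NULL (a CHECK constraint passes when its expression is NULL) → nullable.
- weight: part of the PRIMARY KEY, which implies NOT NULL → not nullable.
- term: no NOT NULL constraint applies → nullable.
- due_date: declared NOT NULL → not nullable.
- instructor_id: DEFAULT only fills an omitted column; an explicit NULL is still allowed → nullable.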